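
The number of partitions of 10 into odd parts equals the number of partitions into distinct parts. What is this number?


Computing partitions of 10 into odd parts (1, 3, 5, ...):
Using the generating function prod_{k>=0} 1/(1-x^(2k+1)),
the count is 10

10


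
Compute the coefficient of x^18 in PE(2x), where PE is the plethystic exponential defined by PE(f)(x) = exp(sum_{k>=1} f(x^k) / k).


With f(x) = 2x, the exponent is sum_{k>=1} 2 x^k / k = 2 * (-ln(1 - x)). Exponentiating:
PE(2x) = exp(-2 ln(1 - x)) = 1/(1 - x)^2.
By the negative binomial expansion, [x^n] 1/(1 - x)^2 = C(n + 1, 1).
For n = 18: C(19, 1) = 19.

19


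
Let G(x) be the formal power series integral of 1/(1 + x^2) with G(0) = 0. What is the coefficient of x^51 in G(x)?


1/(1 + x^2) = sum_{j>=0} (-1)^j x^(2j). Integrating termwise with G(0) = 0:
G(x) = sum_{j>=0} (-1)^j x^(2j+1) / (2j+1) = arctan(x).
Only odd powers are nonzero. For x^51 write 51 = 2*25 + 1, giving
(-1)^25 / 51 = -1/51 = -1/51.

-1/51


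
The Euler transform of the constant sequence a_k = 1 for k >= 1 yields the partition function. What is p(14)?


The Euler transform converts the sequence a_k = 1 into the number of integer partitions.
Using the recurrence or dynamic programming:
p(14) = 135

135


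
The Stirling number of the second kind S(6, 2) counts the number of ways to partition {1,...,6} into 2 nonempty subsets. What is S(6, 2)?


Using the explicit formula S(n,k) = (1/k!) sum_{j=0}^{k} (-1)^(k-j) C(k,j) j^n:
S(6, 2) = 31
Equivalently, S(n,k) is n! times the coefficient of x^n in the EGF (e^x - 1)^k / k!.

31


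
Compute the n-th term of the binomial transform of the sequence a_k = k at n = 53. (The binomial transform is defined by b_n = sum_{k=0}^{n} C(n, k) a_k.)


With a_k = k, b_n = sum_{k=0}^{n} C(n, k) k. Using k * C(n, k) = n * C(n-1, k-1) gives b_n = n * sum_{k>=1} C(n-1, k-1) = n * 2^(n-1).
For n = 53: 53 * 2^52 = 53 * 4503599627370496 = 238690780250636288.

238690780250636288


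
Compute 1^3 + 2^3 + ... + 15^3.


This power sum has a closed form given by Faulhaber's formula
sum_{k=1}^{m} k^p = (1 / (p + 1)) * sum_{j=0}^{p} C(p + 1, j) B_j m^(p + 1 - j),
but for small m direct computation is fastest:
1 + 8 + 27 + 64 + 125 + 216 + 343 + 512 + 729 + 1000 + 1331 + 1728 + 2197 + 2744 + 3375 = 14400.

14400


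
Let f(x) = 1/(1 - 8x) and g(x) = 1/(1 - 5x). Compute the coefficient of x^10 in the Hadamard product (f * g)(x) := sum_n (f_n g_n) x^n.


f has coefficients f_k = 8^k and g has coefficients g_k = 5^k, so the Hadamard product has coefficient (f*g)_k = 8^k * 5^k = 40^k.
For k = 10: 40^10 = 10485760000000000.

10485760000000000


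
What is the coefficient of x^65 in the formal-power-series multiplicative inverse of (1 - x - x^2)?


Let the inverse be f(x) = sum_{k>=0} a_k x^k. From f(x) * (1 - x - x^2) = 1 and matching coefficients:
 x^0: a_0 = 1.
 x^1: a_1 - a_0 = 0, so a_1 = 1.
 x^k (k >= 2): a_k - a_{k-1} - a_{k-2} = 0, i.e. a_k = a_{k-1} + a_{k-2}.
This is the Fibonacci-type recurrence shifted so that a_0 = a_1 = 1.
Iterating: a_0=1, a_1=1, a_2=2, a_3=3, a_4=5, a_5=8, a_6=13, a_7=21, a_8=34, a_9=55, ...
a_65 = 27777890035288.

27777890035288


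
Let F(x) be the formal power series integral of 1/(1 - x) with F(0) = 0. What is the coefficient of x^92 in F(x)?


1/(1 - x) = sum_{k>=0} x^k. Integrating termwise and using F(0) = 0 gives
F(x) = sum_{k>=0} x^(k+1) / (k+1) = sum_{m>=1} x^m / m = -ln(1 - x).
So the coefficient of x^92 is 1/92 = 1/92.

1/92


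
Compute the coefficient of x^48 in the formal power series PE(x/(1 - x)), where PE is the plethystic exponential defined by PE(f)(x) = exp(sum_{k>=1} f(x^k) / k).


For f(x) = x/(1 - x) we have
sum_{k>=1} f(x^k) / k = sum_{k>=1} (1/k) * x^k / (1 - x^k) = sum_{k, m >= 1} x^(k m) / k,
which after exponentiating simplifies to
PE(x/(1 - x)) = prod_{k>=1} 1 / (1 - x^k).
This is the generating function for the partition function p(n), so the coefficient of x^48 is p(48).
Computing p(48) by dynamic programming over parts 1, 2, ..., 48: p(48) = 147273.

147273


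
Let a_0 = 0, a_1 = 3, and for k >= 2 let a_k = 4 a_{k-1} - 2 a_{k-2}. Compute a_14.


Iterating the recurrence forward:
a_0 = 0
a_1 = 3
a_2 = 4*3 - 2*0 = 12
a_3 = 4*12 - 2*3 = 42
a_4 = 4*42 - 2*12 = 144
a_5 = 4*144 - 2*42 = 492
a_6 = 4*492 - 2*144 = 1680
a_7 = 4*1680 - 2*492 = 5736
a_8 = 4*5736 - 2*1680 = 19584
a_9 = 4*19584 - 2*5736 = 66864
a_10 = 4*66864 - 2*19584 = 228288
a_11 = 4*228288 - 2*66864 = 779424
a_12 = 4*779424 - 2*228288 = 2661120
a_13 = 4*2661120 - 2*779424 = 9085632
a_14 = 4*9085632 - 2*2661120 = 31020288
So a_14 = 31020288.

31020288


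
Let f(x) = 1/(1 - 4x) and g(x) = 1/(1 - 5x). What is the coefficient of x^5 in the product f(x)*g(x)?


The coefficient of x^n in f*g is the Cauchy product: sum_{k=0}^{n} a^k * b^(n-k).
With a=4, b=5, n=5:
sum_{k=0}^{5} 4^k * 5^(5-k)
= 11529

11529


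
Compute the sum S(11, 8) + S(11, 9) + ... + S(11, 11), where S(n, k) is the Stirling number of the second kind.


By definition, S(n, k) counts partitions of an n-set into exactly k nonempty blocks.
Computing row n = 11 for k = 8..11:
S(11, k): 11880, 1155, 55, 1
Sum = 13091.

13091


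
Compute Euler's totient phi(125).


phi(n) counts integers in [1, n] coprime to n. Using the multiplicative formula phi(n) = n * prod_{p | n} (1 - 1/p):
125 = 5^3, so
phi(125) = 125 * (1 - 1/5) = 100.

100


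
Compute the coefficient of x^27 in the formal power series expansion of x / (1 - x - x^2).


Let f(x) = sum_{k>=0} a_k x^k. Multiplying f(x) * (1 - x - x^2) = x and matching coefficients gives a_0 = 0, a_1 = 1, and a_k = a_{k-1} + a_{k-2} for k >= 2. These are the Fibonacci numbers F_k.
Iterating from F_0 = 0, F_1 = 1:
F_0=0, F_1=1, F_2=1, F_3=2, F_4=3, F_5=5, F_6=8, F_7=13, F_8=21, F_9=34, ...
F_27 = 196418.

196418


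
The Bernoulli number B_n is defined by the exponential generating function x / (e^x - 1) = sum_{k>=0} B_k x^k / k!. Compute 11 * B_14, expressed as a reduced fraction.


Bernoulli numbers can also be computed recursively via B_0 = 1 and sum_{j=0}^{m} C(m+1, j) B_j = 0 for m >= 1. Odd-index Bernoulli numbers vanish for k >= 3.
Computing B_14 = 7/6, so 11 * B_14 = 11 * 7/6 = 77/6.

77/6


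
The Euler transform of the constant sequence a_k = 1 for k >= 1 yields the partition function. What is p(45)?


The Euler transform converts the sequence a_k = 1 into the number of integer partitions.
Using the recurrence or dynamic programming:
p(45) = 89134

89134


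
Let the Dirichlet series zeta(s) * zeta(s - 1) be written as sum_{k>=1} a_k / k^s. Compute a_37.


Convolution gives a_k = sum_{d | k} d * 1 = sum_{d | k} d = sigma(k), the sum of positive divisors of k.
For k = 37, the divisors are 1, 37, so
sigma(37) = 1 + 37 = 38.

38


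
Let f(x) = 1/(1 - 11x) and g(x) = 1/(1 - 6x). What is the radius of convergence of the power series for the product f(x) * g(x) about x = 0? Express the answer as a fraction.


The radius of 1/(1 - 11x) is 1/11 (nearest singularity at x = 1/11), and the radius of 1/(1 - 6x) is 1/6.
The product f(x)*g(x) = 1/((1 - 11x)(1 - 6x)) has singularities at both 1/11 and 1/6, so its radius of convergence is the distance to the nearest one:
min(1/11, 1/6) = 1/11.

1/11


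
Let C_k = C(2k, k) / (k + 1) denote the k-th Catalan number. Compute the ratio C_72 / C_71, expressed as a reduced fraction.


Using C_k = (2k)! / (k! (k+1)!), the ratio C_{k+1}/C_k simplifies to
C_{k+1}/C_k = [(2k+2)! / ((k+1)! (k+2)!)] * [k! (k+1)! / (2k)!]
 = (2k+2)(2k+1) / ((k+1)(k+2)) = 2(2k+1) / (k+2).
For k = 71: 2(2*71 + 1) / (71 + 2) = 286/73 = 286/73.

286/73


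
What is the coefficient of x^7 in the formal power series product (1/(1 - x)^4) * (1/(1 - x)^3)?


Combine the factors: (1/(1 - x)^4) * (1/(1 - x)^3) = 1/(1 - x)^7.
Then use 1/(1 - x)^r = sum_{k>=0} C(k + r - 1, r - 1) x^k with r = 7 and k = 7:
C(13, 6) = 1716.

1716


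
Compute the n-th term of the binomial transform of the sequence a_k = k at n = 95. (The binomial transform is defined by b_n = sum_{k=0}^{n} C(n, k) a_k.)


With a_k = k, b_n = sum_{k=0}^{n} C(n, k) k. Using k * C(n, k) = n * C(n-1, k-1) gives b_n = n * sum_{k>=1} C(n-1, k-1) = n * 2^(n-1).
For n = 95: 95 * 2^94 = 95 * 19807040628566084398385987584 = 1881668859713778017846668820480.

1881668859713778017846668820480


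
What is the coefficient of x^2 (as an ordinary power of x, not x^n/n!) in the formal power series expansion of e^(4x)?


The exponential series is e^y = sum_{k>=0} y^k / k!. Substituting y = 4x gives
e^(4x) = sum_{k>=0} 4^k x^k / k!.
So the coefficient of x^n is a^n/n! with a = 4, n = 2:
4^2 / 2! = 16/2 = 8

8


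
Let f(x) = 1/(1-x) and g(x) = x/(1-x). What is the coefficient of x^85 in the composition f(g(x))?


First simplify the composition: f(g(x)) = 1/(1 - x/(1-x)) = (1-x)/((1-x) - x) = (1-x)/(1-2x).
Now extract the coefficient. Write (1-x)/(1-2x) = 1/(1-2x) - x/(1-2x).
The coefficient of x^n in 1/(1-2x) is 2^n, and in x/(1-2x) is 2^(n-1) (for n >= 1).
So the coefficient of x^85 is 2^85 - 2^84 = 38685626227668133590597632 - 19342813113834066795298816 = 19342813113834066795298816.

19342813113834066795298816


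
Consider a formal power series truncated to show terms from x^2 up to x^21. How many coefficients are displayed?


From x^2 to x^21 inclusive, the count is 21 - 2 + 1 = 20.

20


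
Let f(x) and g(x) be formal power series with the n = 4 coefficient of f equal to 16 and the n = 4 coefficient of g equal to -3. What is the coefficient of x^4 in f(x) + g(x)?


Addition of formal power series is termwise.
The coefficient of x^4 in f + g = 16 + -3
= 13

13


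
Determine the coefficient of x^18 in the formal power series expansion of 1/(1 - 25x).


The geometric series identity gives 1/(1 - c x) = sum_{k>=0} c^k x^k, so the coefficient of x^k is c^k.
Here c = 25 and k = 18.
Computing: 25^18 = 14551915228366851806640625

14551915228366851806640625


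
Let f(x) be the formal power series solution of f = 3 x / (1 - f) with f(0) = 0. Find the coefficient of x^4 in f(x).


Apply Lagrange inversion: f = 3 x * phi(f) with phi(t) = 1/(1 - t), so
[x^n] f = 3^n * (1/n) [t^(n-1)] phi(t)^n = 3^n * (1/n) [t^(n-1)] (1 - t)^(-n) = 3^n * (1/n) C(2n - 2, n - 1) = 3^n * C_{n-1}.
For n = 4: C_3 = C(6, 3) / 4 = 20/4 = 5.
With the 3^4 = 81 factor, the coefficient is 81 * 5 = 405.

405


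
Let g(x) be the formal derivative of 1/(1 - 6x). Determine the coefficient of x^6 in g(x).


Differentiate termwise: d/dx sum_{k>=0} 6^k x^k = sum_{k>=1} k 6^k x^(k-1) = sum_{j>=0} (j+1) 6^(j+1) x^j.
Equivalently, d/dx [1/(1 - 6x)] = 6/(1 - 6x)^2.
For j = 6: 7 * 6^7 = 7 * 279936 = 1959552.

1959552


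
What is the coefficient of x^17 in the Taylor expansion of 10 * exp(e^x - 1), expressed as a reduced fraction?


exp(e^x - 1) = sum_{k>=0} Bell_k x^k / k!, where Bell_k is the k-th Bell number.
So the coefficient of x^17 is 10 * Bell_17 / 17!.
Computing: Bell_17 = 82864869804 and 17! = 355687428096000, giving
10 * 82864869804/355687428096000 = 255755771/109780070400.

255755771/109780070400


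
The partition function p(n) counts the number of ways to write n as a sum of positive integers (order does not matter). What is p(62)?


Using the generating function prod_{k>=1} 1/(1-x^k), we compute p(62).
By dynamic programming over parts 1 through 62:
p(62) = 1300156

1300156


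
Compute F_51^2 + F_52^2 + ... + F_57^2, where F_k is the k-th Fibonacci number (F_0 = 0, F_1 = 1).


There is a standard identity sum_{k=0}^{N} F_k^2 = F_N * F_{N+1} (proved inductively from the telescoping relation F_k^2 = F_k F_{k+1} - F_{k-1} F_k). Then
sum_{k=51}^{57} F_k^2 = F_57 F_58 - F_50 F_51.
Computing: F_57 = 365435296162, F_58 = 591286729879, F_50 = 12586269025, F_51 = 20365011074.
Sum = 365435296162 * 591286729879 - 12586269025 * 20365011074 = 215820721741918391241548.

215820721741918391241548


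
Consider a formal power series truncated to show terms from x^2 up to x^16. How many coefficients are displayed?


From x^2 to x^16 inclusive, the count is 16 - 2 + 1 = 15.

15


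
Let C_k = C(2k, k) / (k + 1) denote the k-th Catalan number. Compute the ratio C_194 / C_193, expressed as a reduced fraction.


Using C_k = (2k)! / (k! (k+1)!), the ratio C_{k+1}/C_k simplifies to
C_{k+1}/C_k = [(2k+2)! / ((k+1)! (k+2)!)] * [k! (k+1)! / (2k)!]
 = (2k+2)(2k+1) / ((k+1)(k+2)) = 2(2k+1) / (k+2).
For k = 193: 2(2*193 + 1) / (193 + 2) = 774/195 = 258/65.

258/65


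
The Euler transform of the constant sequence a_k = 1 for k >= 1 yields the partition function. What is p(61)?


The Euler transform converts the sequence a_k = 1 into the number of integer partitions.
Using the recurrence or dynamic programming:
p(61) = 1121505

1121505


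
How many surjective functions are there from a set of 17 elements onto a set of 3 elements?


By inclusion-exclusion on which target elements are missed, the number of surjections from an n-set onto a k-set is
surj(n, k) = sum_{j=0}^{k} (-1)^j C(k, j) (k - j)^n.
Equivalently surj(n, k) = k! * S(n, k), where S(n, k) is the Stirling number of the second kind.
For n = 17, k = 3:
S(17, 3) = 21457825, so
surj = 3! * 21457825 = 6 * 21457825 = 128746950.

128746950


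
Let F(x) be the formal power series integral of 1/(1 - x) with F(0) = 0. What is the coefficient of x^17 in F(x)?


1/(1 - x) = sum_{k>=0} x^k. Integrating termwise and using F(0) = 0 gives
F(x) = sum_{k>=0} x^(k+1) / (k+1) = sum_{m>=1} x^m / m = -ln(1 - x).
So the coefficient of x^17 is 1/17 = 1/17.

1/17


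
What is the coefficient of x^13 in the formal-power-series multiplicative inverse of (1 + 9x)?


The inverse is 1/(1 + 9x). Apply the geometric identity 1/(1 - y) = sum_{k>=0} y^k with y = -9x:
1/(1 + 9x) = sum_{k>=0} (-9)^k x^k.
So the coefficient of x^13 is (-9)^13 = -2541865828329.

-2541865828329


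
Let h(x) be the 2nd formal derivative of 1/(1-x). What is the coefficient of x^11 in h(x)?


Differentiating 2 times: d^2/dx^2 [1/(1-x)] = 2!/(1-x)^3.
The expansion 1/(1-x)^3 = sum_{k>=0} C(k+2, 2) x^k, so the coefficient of x^n in 2!/(1-x)^3 is 2! * C(n+2, 2).
For n = 11: 2 * C(13, 2) = 2 * 78 = 156

156


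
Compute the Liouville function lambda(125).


The Liouville function is lambda(k) = (-1)^Omega(k), where Omega(k) counts the prime factors of k with multiplicity.
Factoring: 125 = 5 * 5 * 5, so Omega(125) = 3.
lambda(125) = (-1)^3 = -1.

-1


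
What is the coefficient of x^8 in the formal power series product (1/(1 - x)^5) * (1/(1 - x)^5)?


Combine the factors: (1/(1 - x)^5) * (1/(1 - x)^5) = 1/(1 - x)^10.
Then use 1/(1 - x)^r = sum_{k>=0} C(k + r - 1, r - 1) x^k with r = 10 and k = 8:
C(17, 9) = 24310.

24310


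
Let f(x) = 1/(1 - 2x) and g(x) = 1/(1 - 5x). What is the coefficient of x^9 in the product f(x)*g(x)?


The coefficient of x^n in f*g is the Cauchy product: sum_{k=0}^{n} a^k * b^(n-k).
With a=2, b=5, n=9:
sum_{k=0}^{9} 2^k * 5^(9-k)
= 3254867

3254867


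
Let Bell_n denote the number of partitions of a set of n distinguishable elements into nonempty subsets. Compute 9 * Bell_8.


Bell_8 can be computed from the Bell triangle or from Dobinski's identity Bell_n = (1/e) * sum_{k>=0} k^n / k!.
Computing Bell_8 = 4140.
Then 9 * 4140 = 37260.

37260


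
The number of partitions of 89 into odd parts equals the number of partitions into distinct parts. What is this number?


Computing partitions of 89 into odd parts (1, 3, 5, ...):
Using the generating function prod_{k>=0} 1/(1-x^(2k+1)),
the count is 173682

173682


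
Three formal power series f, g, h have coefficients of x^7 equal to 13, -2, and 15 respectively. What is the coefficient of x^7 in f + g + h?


Series addition is componentwise:
13 + -2 + 15
= 26

26


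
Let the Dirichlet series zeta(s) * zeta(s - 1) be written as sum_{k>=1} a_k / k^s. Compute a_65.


Convolution gives a_k = sum_{d | k} d * 1 = sum_{d | k} d = sigma(k), the sum of positive divisors of k.
For k = 65, the divisors are 1, 5, 13, 65, so
sigma(65) = 1 + 5 + 13 + 65 = 84.

84


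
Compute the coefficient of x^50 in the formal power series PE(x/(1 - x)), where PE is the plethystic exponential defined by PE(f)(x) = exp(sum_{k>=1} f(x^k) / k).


For f(x) = x/(1 - x) we have
sum_{k>=1} f(x^k) / k = sum_{k>=1} (1/k) * x^k / (1 - x^k) = sum_{k, m >= 1} x^(k m) / k,
which after exponentiating simplifies to
PE(x/(1 - x)) = prod_{k>=1} 1 / (1 - x^k).
This is the generating function for the partition function p(n), so the coefficient of x^50 is p(50).
Computing p(50) by dynamic programming over parts 1, 2, ..., 50: p(50) = 204226.

204226


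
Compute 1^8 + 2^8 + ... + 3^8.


This power sum has a closed form given by Faulhaber's formula
sum_{k=1}^{m} k^p = (1 / (p + 1)) * sum_{j=0}^{p} C(p + 1, j) B_j m^(p + 1 - j),
but for small m direct computation is fastest:
1 + 256 + 6561 = 6818.

6818


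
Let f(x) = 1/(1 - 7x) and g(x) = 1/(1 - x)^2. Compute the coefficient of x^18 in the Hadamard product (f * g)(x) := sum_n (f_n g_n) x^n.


f has coefficients f_k = 7^k. For g = 1/(1 - x)^2 the coefficient is g_k = C(k + 1, 1) = k + 1. The Hadamard coefficient is (f * g)_k = 7^k * (k + 1).
For k = 18: 7^18 * 19 = 1628413597910449 * 19 = 30939858360298531.

30939858360298531


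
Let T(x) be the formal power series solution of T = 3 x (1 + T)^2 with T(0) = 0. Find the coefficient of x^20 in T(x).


Apply the Lagrange inversion formula: if T = 3 x * phi(T) with phi(t) = (1 + t)^2, then [x^n] T = 3^n * (1/n) [t^(n-1)] phi(t)^n = 3^n * (1/n) [t^(n-1)] (1 + t)^(2n) = 3^n * (1/n) C(2n, n-1).
Using the identity C(2n, n-1) = C(2n, n) * n / (n+1), the unscaled factor equals C(2n, n) / (n+1) = C_n, the n-th Catalan number.
For n = 20: C_20 = C(40, 20) / 21 = 137846528820/21 = 6564120420.
With the 3^20 = 3486784401 factor, the coefficient is 3486784401 * 6564120420 = 22887672686741568420.

22887672686741568420


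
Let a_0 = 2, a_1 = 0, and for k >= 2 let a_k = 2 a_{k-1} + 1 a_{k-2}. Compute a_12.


Iterating the recurrence forward:
a_0 = 2
a_1 = 0
a_2 = 2*0 + 1*2 = 2
a_3 = 2*2 + 1*0 = 4
a_4 = 2*4 + 1*2 = 10
a_5 = 2*10 + 1*4 = 24
a_6 = 2*24 + 1*10 = 58
a_7 = 2*58 + 1*24 = 140
a_8 = 2*140 + 1*58 = 338
a_9 = 2*338 + 1*140 = 816
a_10 = 2*816 + 1*338 = 1970
a_11 = 2*1970 + 1*816 = 4756
a_12 = 2*4756 + 1*1970 = 11482
So a_12 = 11482.

11482


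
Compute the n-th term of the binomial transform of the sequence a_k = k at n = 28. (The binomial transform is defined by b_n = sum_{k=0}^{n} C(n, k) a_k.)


With a_k = k, b_n = sum_{k=0}^{n} C(n, k) k. Using k * C(n, k) = n * C(n-1, k-1) gives b_n = n * sum_{k>=1} C(n-1, k-1) = n * 2^(n-1).
For n = 28: 28 * 2^27 = 28 * 134217728 = 3758096384.

3758096384


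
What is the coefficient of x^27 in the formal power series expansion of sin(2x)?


The Maclaurin series is sin(t) = sum_{k>=0} (-1)^k t^(2k+1) / (2k+1)!, so substituting t = 2x, only odd powers of x are nonzero, with coefficient of x^(2k+1) equal to (-1)^k 2^(2k+1) / (2k+1)!.
Write 27 = 2*13 + 1, giving the coefficient (-1)^13 * 2^27 / 27! = -134217728/10888869450418352160768000000 = -16/1298054391195577640625.

-16/1298054391195577640625


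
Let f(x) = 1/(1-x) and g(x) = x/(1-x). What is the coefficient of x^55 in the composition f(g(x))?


First simplify the composition: f(g(x)) = 1/(1 - x/(1-x)) = (1-x)/((1-x) - x) = (1-x)/(1-2x).
Now extract the coefficient. Write (1-x)/(1-2x) = 1/(1-2x) - x/(1-2x).
The coefficient of x^n in 1/(1-2x) is 2^n, and in x/(1-2x) is 2^(n-1) (for n >= 1).
So the coefficient of x^55 is 2^55 - 2^54 = 36028797018963968 - 18014398509481984 = 18014398509481984.

18014398509481984


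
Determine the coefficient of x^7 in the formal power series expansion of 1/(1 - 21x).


The geometric series identity gives 1/(1 - c x) = sum_{k>=0} c^k x^k, so the coefficient of x^k is c^k.
Here c = 21 and k = 7.
Computing: 21^7 = 1801088541

1801088541


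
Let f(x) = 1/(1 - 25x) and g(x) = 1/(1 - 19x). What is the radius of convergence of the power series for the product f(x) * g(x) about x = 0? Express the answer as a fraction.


The radius of 1/(1 - 25x) is 1/25 (nearest singularity at x = 1/25), and the radius of 1/(1 - 19x) is 1/19.
The product f(x)*g(x) = 1/((1 - 25x)(1 - 19x)) has singularities at both 1/25 and 1/19, so its radius of convergence is the distance to the nearest one:
min(1/25, 1/19) = 1/25.

1/25


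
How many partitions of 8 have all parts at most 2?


Using the generating function (1-x)^(-1)(1-x^2)^(-1),
the coefficient of x^8 counts these restricted partitions.
Result = 5

5


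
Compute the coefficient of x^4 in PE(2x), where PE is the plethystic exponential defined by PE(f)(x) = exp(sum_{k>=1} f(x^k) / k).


With f(x) = 2x, the exponent is sum_{k>=1} 2 x^k / k = 2 * (-ln(1 - x)). Exponentiating:
PE(2x) = exp(-2 ln(1 - x)) = 1/(1 - x)^2.
By the negative binomial expansion, [x^n] 1/(1 - x)^2 = C(n + 1, 1).
For n = 4: C(5, 1) = 5.

5


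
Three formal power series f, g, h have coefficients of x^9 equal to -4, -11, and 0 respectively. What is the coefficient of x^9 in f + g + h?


Series addition is componentwise:
-4 + -11 + 0
= -15

-15


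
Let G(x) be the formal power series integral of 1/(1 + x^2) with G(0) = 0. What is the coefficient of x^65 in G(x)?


1/(1 + x^2) = sum_{j>=0} (-1)^j x^(2j). Integrating termwise with G(0) = 0:
G(x) = sum_{j>=0} (-1)^j x^(2j+1) / (2j+1) = arctan(x).
Only odd powers are nonzero. For x^65 write 65 = 2*32 + 1, giving
(-1)^32 / 65 = 1/65 = 1/65.

1/65


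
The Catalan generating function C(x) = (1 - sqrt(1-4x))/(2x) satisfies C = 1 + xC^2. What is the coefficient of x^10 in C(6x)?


Substituting x -> 6x scales the n-th coefficient by 6^n, so [x^10] C(6x) = 6^10 * C_10.
C_10 = C(2*10, 10)/(11) = 184756/11 = 16796.
So 6^10 * 16796 = 60466176 * 16796 = 1015589892096.

1015589892096


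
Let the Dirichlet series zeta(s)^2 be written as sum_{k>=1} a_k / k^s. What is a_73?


The Dirichlet convolution of the constant function 1 with itself gives (1 * 1)(k) = sum_{d | k} 1 = d(k), the number of positive divisors of k.
Since zeta(s) = sum_{k>=1} 1/k^s, we have zeta(s)^2 = sum_{k>=1} d(k)/k^s, so a_k = d(k).
For k = 73: the divisors are 1, 73.
Count = 2.

2


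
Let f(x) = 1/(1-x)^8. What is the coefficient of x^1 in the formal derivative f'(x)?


Differentiate: d/dx [ 1/(1-x)^r ] = r / (1-x)^(r+1).
Here r = 8, so f'(x) = 8 / (1-x)^9.
The expansion of 1/(1-x)^(r+1) has coefficient of x^n equal to C(n+r, r).
So the coefficient of x^1 in f'(x) is
8 * C(9, 8) = 8 * 9 = 72

72


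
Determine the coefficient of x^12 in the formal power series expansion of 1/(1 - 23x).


The geometric series identity gives 1/(1 - c x) = sum_{k>=0} c^k x^k, so the coefficient of x^k is c^k.
Here c = 23 and k = 12.
Computing: 23^12 = 21914624432020321

21914624432020321


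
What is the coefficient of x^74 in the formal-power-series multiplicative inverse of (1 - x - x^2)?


Let the inverse be f(x) = sum_{k>=0} a_k x^k. From f(x) * (1 - x - x^2) = 1 and matching coefficients:
 x^0: a_0 = 1.
 x^1: a_1 - a_0 = 0, so a_1 = 1.
 x^k (k >= 2): a_k - a_{k-1} - a_{k-2} = 0, i.e. a_k = a_{k-1} + a_{k-2}.
This is the Fibonacci-type recurrence shifted so that a_0 = a_1 = 1.
Iterating: a_0=1, a_1=1, a_2=2, a_3=3, a_4=5, a_5=8, a_6=13, a_7=21, a_8=34, a_9=55, ...
a_74 = 2111485077978050.

2111485077978050


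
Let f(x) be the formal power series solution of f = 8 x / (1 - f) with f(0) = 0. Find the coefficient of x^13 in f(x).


Apply Lagrange inversion: f = 8 x * phi(f) with phi(t) = 1/(1 - t), so
[x^n] f = 8^n * (1/n) [t^(n-1)] phi(t)^n = 8^n * (1/n) [t^(n-1)] (1 - t)^(-n) = 8^n * (1/n) C(2n - 2, n - 1) = 8^n * C_{n-1}.
For n = 13: C_12 = C(24, 12) / 13 = 2704156/13 = 208012.
With the 8^13 = 549755813888 factor, the coefficient is 549755813888 * 208012 = 114355806358470656.

114355806358470656


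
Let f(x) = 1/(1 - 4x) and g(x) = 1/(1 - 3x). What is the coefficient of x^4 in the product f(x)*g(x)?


The coefficient of x^n in f*g is the Cauchy product: sum_{k=0}^{n} a^k * b^(n-k).
With a=4, b=3, n=4:
sum_{k=0}^{4} 4^k * 3^(4-k)
= 781

781


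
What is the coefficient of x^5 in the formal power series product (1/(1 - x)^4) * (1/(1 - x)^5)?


Combine the factors: (1/(1 - x)^4) * (1/(1 - x)^5) = 1/(1 - x)^9.
Then use 1/(1 - x)^r = sum_{k>=0} C(k + r - 1, r - 1) x^k with r = 9 and k = 5:
C(13, 8) = 1287.

1287


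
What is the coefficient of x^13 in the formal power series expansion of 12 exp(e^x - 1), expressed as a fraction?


exp(e^x - 1) is the exponential generating function for the Bell numbers Bell_k: exp(e^x - 1) = sum_{k>=0} Bell_k x^k / k!.
So the coefficient of x^13 in 12 exp(e^x - 1) is 12 Bell_13 / 13!.
Computing: Bell_13 = 27644437 and 13! = 6227020800, giving
12 * 27644437/6227020800 = 27644437/518918400.

27644437/518918400


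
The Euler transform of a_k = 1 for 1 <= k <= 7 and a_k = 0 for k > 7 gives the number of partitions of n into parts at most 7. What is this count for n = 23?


Partitions of 23 into parts at most 7:
Using generating function (1-x)^(-1)(1-x^2)^(-1)...(1-x^7)^(-1),
the coefficient of x^23 = 618

618


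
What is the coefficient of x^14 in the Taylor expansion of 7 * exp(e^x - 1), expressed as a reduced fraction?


exp(e^x - 1) = sum_{k>=0} Bell_k x^k / k!, where Bell_k is the k-th Bell number.
So the coefficient of x^14 is 7 * Bell_14 / 14!.
Computing: Bell_14 = 190899322 and 14! = 87178291200, giving
7 * 190899322/87178291200 = 95449661/6227020800.

95449661/6227020800


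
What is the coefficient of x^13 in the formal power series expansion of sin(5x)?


The Maclaurin series is sin(t) = sum_{k>=0} (-1)^k t^(2k+1) / (2k+1)!, so substituting t = 5x, only odd powers of x are nonzero, with coefficient of x^(2k+1) equal to (-1)^k 5^(2k+1) / (2k+1)!.
Write 13 = 2*6 + 1, giving the coefficient (-1)^6 * 5^13 / 13! = 1220703125/6227020800 = 48828125/249080832.

48828125/249080832


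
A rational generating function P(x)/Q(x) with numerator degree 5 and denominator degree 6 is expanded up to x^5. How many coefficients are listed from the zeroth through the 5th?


Expanding up to x^5 gives the coefficients for x^0, x^1, ..., x^5.
That is 5 + 1 = 6 coefficients in total.

6


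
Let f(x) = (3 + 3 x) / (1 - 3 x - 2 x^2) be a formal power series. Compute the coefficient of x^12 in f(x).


Write f(x) = sum_{k>=0} a_k x^k. Multiplying both sides by 1 - 3 x - 2 x^2 gives
(1 - 3 x - 2 x^2) sum_{k>=0} a_k x^k = 3 + 3 x.
Matching coefficients:
 x^0: a_0 = 3
 x^1: a_1 - 3 a_0 = 3  =>  a_1 = 3*3 + 3 = 12
 x^k (k >= 2): a_k = 3 a_{k-1} + 2 a_{k-2}.
Iterating: a_2 = 42, a_3 = 150, a_4 = 534, a_5 = 1902, a_6 = 6774, a_7 = 24126, a_8 = 85926, a_9 = 306030, a_10 = 1089942, a_11 = 3881886, a_12 = 13825542.
So the coefficient of x^12 is 13825542.

13825542


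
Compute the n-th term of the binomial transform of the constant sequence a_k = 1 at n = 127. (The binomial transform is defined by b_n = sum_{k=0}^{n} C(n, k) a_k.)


With a_k = 1 for all k, b_n = sum_{k=0}^{n} C(n, k) = 2^n by the binomial theorem.
For n = 127: 2^127 = 170141183460469231731687303715884105728.

170141183460469231731687303715884105728


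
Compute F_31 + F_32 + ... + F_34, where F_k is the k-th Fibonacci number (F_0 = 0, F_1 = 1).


Use the identity sum_{k=0}^{N} F_k = F_{N+2} - 1 (which follows from F_{k+2} - F_{k+1} = F_k). Then
sum_{k=31}^{34} F_k = (F_{36} - 1) - (F_{32} - 1) = F_{36} - F_{32}.
Computing: F_{36} = 14930352, F_{32} = 2178309, so
Sum = 14930352 - 2178309 = 12752043.

12752043


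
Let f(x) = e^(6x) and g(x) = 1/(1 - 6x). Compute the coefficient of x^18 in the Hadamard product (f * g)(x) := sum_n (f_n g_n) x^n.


Expanding: f_k = 6^k/k! (from e^(6x)) and g_k = 6^k (from 1/(1 - 6x)). So the Hadamard coefficient (f * g)_k = 6^k 6^k / k! = (36)^k / k!.
For k = 18: 36^18/18! = 10314424798490535546171949056/6402373705728000 = 23988055525253185536/14889875.

23988055525253185536/14889875


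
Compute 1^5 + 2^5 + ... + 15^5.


This power sum has a closed form given by Faulhaber's formula
sum_{k=1}^{m} k^p = (1 / (p + 1)) * sum_{j=0}^{p} C(p + 1, j) B_j m^(p + 1 - j),
but for small m direct computation is fastest:
1 + 32 + 243 + 1024 + 3125 + 7776 + 16807 + 32768 + 59049 + 100000 + 161051 + 248832 + 371293 + 537824 + 759375 = 2299200.

2299200


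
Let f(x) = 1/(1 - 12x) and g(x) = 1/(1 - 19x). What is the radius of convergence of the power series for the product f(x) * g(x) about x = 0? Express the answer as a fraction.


The radius of 1/(1 - 12x) is 1/12 (nearest singularity at x = 1/12), and the radius of 1/(1 - 19x) is 1/19.
The product f(x)*g(x) = 1/((1 - 12x)(1 - 19x)) has singularities at both 1/12 and 1/19, so its radius of convergence is the distance to the nearest one:
min(1/12, 1/19) = 1/19.

1/19


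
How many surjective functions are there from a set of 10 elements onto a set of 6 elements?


By inclusion-exclusion on which target elements are missed, the number of surjections from an n-set onto a k-set is
surj(n, k) = sum_{j=0}^{k} (-1)^j C(k, j) (k - j)^n.
Equivalently surj(n, k) = k! * S(n, k), where S(n, k) is the Stirling number of the second kind.
For n = 10, k = 6:
S(10, 6) = 22827, so
surj = 6! * 22827 = 720 * 22827 = 16435440.

16435440


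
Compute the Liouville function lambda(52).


The Liouville function is lambda(k) = (-1)^Omega(k), where Omega(k) counts the prime factors of k with multiplicity.
Factoring: 52 = 2 * 2 * 13, so Omega(52) = 3.
lambda(52) = (-1)^3 = -1.

-1


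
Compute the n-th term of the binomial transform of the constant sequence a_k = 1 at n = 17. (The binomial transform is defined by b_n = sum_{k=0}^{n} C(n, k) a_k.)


With a_k = 1 for all k, b_n = sum_{k=0}^{n} C(n, k) = 2^n by the binomial theorem.
For n = 17: 2^17 = 131072.

131072


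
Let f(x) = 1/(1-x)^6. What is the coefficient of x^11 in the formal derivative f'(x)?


Differentiate: d/dx [ 1/(1-x)^r ] = r / (1-x)^(r+1).
Here r = 6, so f'(x) = 6 / (1-x)^7.
The expansion of 1/(1-x)^(r+1) has coefficient of x^n equal to C(n+r, r).
So the coefficient of x^11 in f'(x) is
6 * C(17, 6) = 6 * 12376 = 74256

74256


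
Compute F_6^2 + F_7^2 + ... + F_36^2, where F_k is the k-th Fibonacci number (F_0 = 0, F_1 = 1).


There is a standard identity sum_{k=0}^{N} F_k^2 = F_N * F_{N+1} (proved inductively from the telescoping relation F_k^2 = F_k F_{k+1} - F_{k-1} F_k). Then
sum_{k=6}^{36} F_k^2 = F_36 F_37 - F_5 F_6.
Computing: F_36 = 14930352, F_37 = 24157817, F_5 = 5, F_6 = 8.
Sum = 14930352 * 24157817 - 5 * 8 = 360684711361544.

360684711361544


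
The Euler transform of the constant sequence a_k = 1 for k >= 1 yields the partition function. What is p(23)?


The Euler transform converts the sequence a_k = 1 into the number of integer partitions.
Using the recurrence or dynamic programming:
p(23) = 1255

1255


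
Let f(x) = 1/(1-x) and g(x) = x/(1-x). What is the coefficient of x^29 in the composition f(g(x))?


First simplify the composition: f(g(x)) = 1/(1 - x/(1-x)) = (1-x)/((1-x) - x) = (1-x)/(1-2x).
Now extract the coefficient. Write (1-x)/(1-2x) = 1/(1-2x) - x/(1-2x).
The coefficient of x^n in 1/(1-2x) is 2^n, and in x/(1-2x) is 2^(n-1) (for n >= 1).
So the coefficient of x^29 is 2^29 - 2^28 = 536870912 - 268435456 = 268435456.

268435456


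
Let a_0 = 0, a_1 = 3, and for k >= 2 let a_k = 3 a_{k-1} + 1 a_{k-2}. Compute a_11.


Iterating the recurrence forward:
a_0 = 0
a_1 = 3
a_2 = 3*3 + 1*0 = 9
a_3 = 3*9 + 1*3 = 30
a_4 = 3*30 + 1*9 = 99
a_5 = 3*99 + 1*30 = 327
a_6 = 3*327 + 1*99 = 1080
a_7 = 3*1080 + 1*327 = 3567
a_8 = 3*3567 + 1*1080 = 11781
a_9 = 3*11781 + 1*3567 = 38910
a_10 = 3*38910 + 1*11781 = 128511
a_11 = 3*128511 + 1*38910 = 424443
So a_11 = 424443.

424443


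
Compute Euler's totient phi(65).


phi(n) counts integers in [1, n] coprime to n. Using the multiplicative formula phi(n) = n * prod_{p | n} (1 - 1/p):
65 = 5 * 13, so
phi(65) = 65 * (1 - 1/5) * (1 - 1/13) = 48.

48


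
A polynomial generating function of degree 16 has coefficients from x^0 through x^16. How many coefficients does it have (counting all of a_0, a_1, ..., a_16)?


A polynomial of degree 16 takes the form a_0 + a_1 x + ... + a_16 x^16.
The number of coefficients is 16 + 1 = 17.

17


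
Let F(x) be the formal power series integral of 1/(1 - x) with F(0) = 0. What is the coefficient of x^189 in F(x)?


1/(1 - x) = sum_{k>=0} x^k. Integrating termwise and using F(0) = 0 gives
F(x) = sum_{k>=0} x^(k+1) / (k+1) = sum_{m>=1} x^m / m = -ln(1 - x).
So the coefficient of x^189 is 1/189 = 1/189.

1/189


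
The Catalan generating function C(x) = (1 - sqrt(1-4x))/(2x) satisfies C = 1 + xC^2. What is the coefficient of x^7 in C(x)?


Substituting x -> x scales the n-th coefficient by 1, so [x^7] C(x) = C_7.
C_7 = C(2*7, 7)/(8) = 3432/8 = 429.
= 429.

429


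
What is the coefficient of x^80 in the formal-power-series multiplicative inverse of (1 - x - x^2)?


Let the inverse be f(x) = sum_{k>=0} a_k x^k. From f(x) * (1 - x - x^2) = 1 and matching coefficients:
 x^0: a_0 = 1.
 x^1: a_1 - a_0 = 0, so a_1 = 1.
 x^k (k >= 2): a_k - a_{k-1} - a_{k-2} = 0, i.e. a_k = a_{k-1} + a_{k-2}.
This is the Fibonacci-type recurrence shifted so that a_0 = a_1 = 1.
Iterating: a_0=1, a_1=1, a_2=2, a_3=3, a_4=5, a_5=8, a_6=13, a_7=21, a_8=34, a_9=55, ...
a_80 = 37889062373143906.

37889062373143906


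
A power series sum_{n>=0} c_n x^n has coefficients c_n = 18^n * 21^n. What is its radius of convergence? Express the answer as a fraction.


By the root test (Cauchy-Hadamard), the radius is R = 1 / limsup_n |c_n|^(1/n).
Here |c_n|^(1/n) = (18^n * 21^n)^(1/n) = 18 * 21 = 378 for all n.
So R = 1/378 = 1/378.

1/378


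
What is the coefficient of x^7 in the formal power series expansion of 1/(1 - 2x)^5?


The general identity 1/(1 - c x)^r = sum_{k>=0} c^k C(k + r - 1, r - 1) x^k follows by substituting y = c x into 1/(1 - y)^r = sum_{k>=0} C(k + r - 1, r - 1) y^k.
For c = 2, r = 5, k = 7:
2^7 * C(11, 4) = 128 * 330 = 42240.

42240


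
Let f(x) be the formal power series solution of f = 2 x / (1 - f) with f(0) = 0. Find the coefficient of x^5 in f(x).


Apply Lagrange inversion: f = 2 x * phi(f) with phi(t) = 1/(1 - t), so
[x^n] f = 2^n * (1/n) [t^(n-1)] phi(t)^n = 2^n * (1/n) [t^(n-1)] (1 - t)^(-n) = 2^n * (1/n) C(2n - 2, n - 1) = 2^n * C_{n-1}.
For n = 5: C_4 = C(8, 4) / 5 = 70/5 = 14.
With the 2^5 = 32 factor, the coefficient is 32 * 14 = 448.

448


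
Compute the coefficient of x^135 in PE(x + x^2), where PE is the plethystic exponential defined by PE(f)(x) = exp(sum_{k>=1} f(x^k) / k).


With f(x) = x + x^2, the exponent is sum_{k>=1} (x^k + x^(2k)) / k = -ln(1 - x) - ln(1 - x^2). Exponentiating:
PE(x + x^2) = 1 / ((1 - x)(1 - x^2)).
This is the generating function for partitions of n into parts of size 1 or 2. The number of 2's can be any j in 0..67, and the rest are 1's, so
[x^135] = floor(135/2) + 1 = 68.

68


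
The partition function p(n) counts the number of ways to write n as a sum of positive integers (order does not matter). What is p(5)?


Using the generating function prod_{k>=1} 1/(1-x^k), we compute p(5).
By dynamic programming over parts 1 through 5:
p(5) = 7

7


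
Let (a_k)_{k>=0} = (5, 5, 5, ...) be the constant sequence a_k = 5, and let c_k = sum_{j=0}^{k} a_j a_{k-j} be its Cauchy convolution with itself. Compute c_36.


Since a_j = 5 for all j >= 0, the convolution sum becomes
c_k = sum_{j=0}^{k} 5 * 5 = 25 * (k + 1).
Equivalently, the generating function of (a_k) is 5/(1 - x) and its square is 25/(1 - x)^2 = sum_{k>=0} 25(k + 1) x^k.
For k = 36: 25 * 37 = 925.

925


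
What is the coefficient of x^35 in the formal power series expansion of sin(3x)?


The Maclaurin series is sin(t) = sum_{k>=0} (-1)^k t^(2k+1) / (2k+1)!, so substituting t = 3x, only odd powers of x are nonzero, with coefficient of x^(2k+1) equal to (-1)^k 3^(2k+1) / (2k+1)!.
Write 35 = 2*17 + 1, giving the coefficient (-1)^17 * 3^35 / 35! = -50031545098999707/10333147966386144929666651337523200000000 = -3486784401/720134848346716926220697600000000.

-3486784401/720134848346716926220697600000000


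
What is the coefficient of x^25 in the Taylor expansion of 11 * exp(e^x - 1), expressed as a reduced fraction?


exp(e^x - 1) = sum_{k>=0} Bell_k x^k / k!, where Bell_k is the k-th Bell number.
So the coefficient of x^25 is 11 * Bell_25 / 25!.
Computing: Bell_25 = 4638590332229999353 and 25! = 15511210043330985984000000, giving
11 * 4638590332229999353/15511210043330985984000000 = 356814640940769181/108470000303013888000000.

356814640940769181/108470000303013888000000


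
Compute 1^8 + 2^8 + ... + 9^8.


This power sum has a closed form given by Faulhaber's formula
sum_{k=1}^{m} k^p = (1 / (p + 1)) * sum_{j=0}^{p} C(p + 1, j) B_j m^(p + 1 - j),
but for small m direct computation is fastest:
1 + 256 + 6561 + 65536 + 390625 + 1679616 + 5764801 + 16777216 + 43046721 = 67731333.

67731333


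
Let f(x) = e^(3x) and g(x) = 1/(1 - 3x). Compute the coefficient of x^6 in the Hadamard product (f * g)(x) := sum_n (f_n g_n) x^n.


Expanding: f_k = 3^k/k! (from e^(3x)) and g_k = 3^k (from 1/(1 - 3x)). So the Hadamard coefficient (f * g)_k = 3^k 3^k / k! = (9)^k / k!.
For k = 6: 9^6/6! = 531441/720 = 59049/80.

59049/80


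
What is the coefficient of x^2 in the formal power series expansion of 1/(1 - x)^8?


The negative binomial / multiset identity is
1/(1 - x)^r = sum_{k>=0} C(k + r - 1, r - 1) x^k.
Here r = 8 and k = 2, so the coefficient is
C(2 + 7, 7) = C(9, 7)
= 36

36


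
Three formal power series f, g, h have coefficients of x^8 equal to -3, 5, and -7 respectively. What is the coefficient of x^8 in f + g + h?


Series addition is componentwise:
-3 + 5 + -7
= -5

-5


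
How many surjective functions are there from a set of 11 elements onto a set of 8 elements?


By inclusion-exclusion on which target elements are missed, the number of surjections from an n-set onto a k-set is
surj(n, k) = sum_{j=0}^{k} (-1)^j C(k, j) (k - j)^n.
Equivalently surj(n, k) = k! * S(n, k), where S(n, k) is the Stirling number of the second kind.
For n = 11, k = 8:
S(11, 8) = 11880, so
surj = 8! * 11880 = 40320 * 11880 = 479001600.

479001600


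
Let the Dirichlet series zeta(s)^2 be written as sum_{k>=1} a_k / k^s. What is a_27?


The Dirichlet convolution of the constant function 1 with itself gives (1 * 1)(k) = sum_{d | k} 1 = d(k), the number of positive divisors of k.
Since zeta(s) = sum_{k>=1} 1/k^s, we have zeta(s)^2 = sum_{k>=1} d(k)/k^s, so a_k = d(k).
For k = 27: the divisors are 1, 3, 9, 27.
Count = 4.

4


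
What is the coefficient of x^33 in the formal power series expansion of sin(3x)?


The Maclaurin series is sin(t) = sum_{k>=0} (-1)^k t^(2k+1) / (2k+1)!, so substituting t = 3x, only odd powers of x are nonzero, with coefficient of x^(2k+1) equal to (-1)^k 3^(2k+1) / (2k+1)!.
Write 33 = 2*16 + 1, giving the coefficient (-1)^16 * 3^33 / 33! = 5559060566555523/8683317618811886495518194401280000000 = 387420489/605155334745140274135040000000.

387420489/605155334745140274135040000000


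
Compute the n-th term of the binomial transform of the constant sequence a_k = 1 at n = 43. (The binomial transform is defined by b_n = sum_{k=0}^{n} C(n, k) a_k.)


With a_k = 1 for all k, b_n = sum_{k=0}^{n} C(n, k) = 2^n by the binomial theorem.
For n = 43: 2^43 = 8796093022208.

8796093022208


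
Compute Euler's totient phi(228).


phi(n) counts integers in [1, n] coprime to n. Using the multiplicative formula phi(n) = n * prod_{p | n} (1 - 1/p):
228 = 2^2 * 3 * 19, so
phi(228) = 228 * (1 - 1/2) * (1 - 1/3) * (1 - 1/19) = 72.

72


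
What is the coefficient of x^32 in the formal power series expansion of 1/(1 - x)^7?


The negative binomial / multiset identity is
1/(1 - x)^r = sum_{k>=0} C(k + r - 1, r - 1) x^k.
Here r = 7 and k = 32, so the coefficient is
C(32 + 6, 6) = C(38, 6)
= 2760681

2760681
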